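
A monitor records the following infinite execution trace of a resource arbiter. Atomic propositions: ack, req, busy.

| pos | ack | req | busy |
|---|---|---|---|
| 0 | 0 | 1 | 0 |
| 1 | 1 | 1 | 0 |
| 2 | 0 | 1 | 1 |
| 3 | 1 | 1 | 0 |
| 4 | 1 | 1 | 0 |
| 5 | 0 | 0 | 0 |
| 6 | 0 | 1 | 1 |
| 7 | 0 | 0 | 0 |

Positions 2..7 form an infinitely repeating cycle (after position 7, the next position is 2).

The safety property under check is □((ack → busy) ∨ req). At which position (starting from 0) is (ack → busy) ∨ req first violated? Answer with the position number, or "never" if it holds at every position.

never

(ack → busy) ∨ req holds at every position 0..7, and those are all the positions the trace ever visits, so the invariant □((ack → busy) ∨ req) is never violated.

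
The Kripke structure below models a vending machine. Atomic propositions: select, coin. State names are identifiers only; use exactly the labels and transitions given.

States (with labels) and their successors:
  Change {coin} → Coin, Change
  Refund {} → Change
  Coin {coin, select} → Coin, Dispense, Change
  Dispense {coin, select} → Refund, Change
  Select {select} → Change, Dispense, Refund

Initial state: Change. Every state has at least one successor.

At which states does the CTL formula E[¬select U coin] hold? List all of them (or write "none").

States satisfying ¬select: {Change, Refund}.
States satisfying coin: {Change, Coin, Dispense}.
States satisfying E[¬select U coin]: {Change, Refund, Coin, Dispense}.

{Change, Refund, Coin, Dispense}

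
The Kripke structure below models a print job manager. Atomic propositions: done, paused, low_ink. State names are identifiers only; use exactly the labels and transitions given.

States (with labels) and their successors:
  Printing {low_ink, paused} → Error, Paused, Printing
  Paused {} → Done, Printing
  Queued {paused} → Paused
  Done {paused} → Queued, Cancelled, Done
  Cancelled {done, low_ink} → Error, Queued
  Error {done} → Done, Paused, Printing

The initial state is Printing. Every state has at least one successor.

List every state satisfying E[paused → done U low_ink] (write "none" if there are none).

States satisfying paused → done: {Paused, Cancelled, Error}.
States satisfying low_ink: {Printing, Cancelled}.
States satisfying E[paused → done U low_ink]: {Printing, Paused, Cancelled, Error}.

{Printing, Paused, Cancelled, Error}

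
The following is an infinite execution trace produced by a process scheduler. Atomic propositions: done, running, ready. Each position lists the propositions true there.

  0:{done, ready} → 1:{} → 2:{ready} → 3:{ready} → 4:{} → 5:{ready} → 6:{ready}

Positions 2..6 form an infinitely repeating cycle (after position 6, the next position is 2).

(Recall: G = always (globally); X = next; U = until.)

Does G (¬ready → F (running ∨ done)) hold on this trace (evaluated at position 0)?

¬ready → F (running ∨ done) must hold at every position from 0 onward. It fails at position 1, so G (¬ready → F (running ∨ done)) is false.
Positions where ¬ready holds: 1, 4.
Check F (running ∨ done) at each: 1→fails, 4→fails.

Does not hold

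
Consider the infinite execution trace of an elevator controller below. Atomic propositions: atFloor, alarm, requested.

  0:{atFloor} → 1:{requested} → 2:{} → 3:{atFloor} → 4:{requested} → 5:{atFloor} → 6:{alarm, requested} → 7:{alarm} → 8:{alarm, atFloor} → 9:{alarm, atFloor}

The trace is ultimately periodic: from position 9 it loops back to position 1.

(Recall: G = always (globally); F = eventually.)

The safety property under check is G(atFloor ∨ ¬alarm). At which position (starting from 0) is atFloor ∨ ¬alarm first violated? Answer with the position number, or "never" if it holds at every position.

6

Check atFloor ∨ ¬alarm at each position in order: 0 ✓, 1 ✓, 2 ✓, 3 ✓, 4 ✓, 5 ✓.
At position 6 the labels are {alarm, requested}, so atFloor ∨ ¬alarm is false there. This is the first violation.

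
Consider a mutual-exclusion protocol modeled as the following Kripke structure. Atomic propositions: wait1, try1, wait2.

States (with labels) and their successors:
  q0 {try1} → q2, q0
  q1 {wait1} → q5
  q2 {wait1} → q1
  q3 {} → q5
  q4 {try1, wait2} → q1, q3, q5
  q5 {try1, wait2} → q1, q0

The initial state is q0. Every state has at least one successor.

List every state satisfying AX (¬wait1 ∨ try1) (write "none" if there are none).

States satisfying ¬wait1 ∨ try1: {q0, q3, q4, q5}.
States satisfying AX (¬wait1 ∨ try1): {q1, q3}.

{q1, q3}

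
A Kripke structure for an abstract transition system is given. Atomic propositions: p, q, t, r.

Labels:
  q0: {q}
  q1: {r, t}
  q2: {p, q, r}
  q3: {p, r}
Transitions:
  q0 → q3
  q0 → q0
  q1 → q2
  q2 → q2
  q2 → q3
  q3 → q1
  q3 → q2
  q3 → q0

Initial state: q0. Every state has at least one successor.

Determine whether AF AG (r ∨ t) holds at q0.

States satisfying AG (r ∨ t): ∅.
States satisfying AF AG (r ∨ t): ∅.
There is a path from q0 along which AG (r ∨ t) never holds.
q0 ∉ Sat(AF AG (r ∨ t)).

Violated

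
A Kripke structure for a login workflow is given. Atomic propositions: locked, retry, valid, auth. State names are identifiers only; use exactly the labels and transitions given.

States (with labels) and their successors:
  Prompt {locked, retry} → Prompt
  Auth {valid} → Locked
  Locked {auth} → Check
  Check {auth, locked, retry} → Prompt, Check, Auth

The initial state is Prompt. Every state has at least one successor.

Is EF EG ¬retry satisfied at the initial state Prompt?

States satisfying EG ¬retry: ∅.
States satisfying EF EG ¬retry: ∅.
No suitable path/successor from Prompt witnesses the formula.
Prompt ∉ Sat(EF EG ¬retry).

No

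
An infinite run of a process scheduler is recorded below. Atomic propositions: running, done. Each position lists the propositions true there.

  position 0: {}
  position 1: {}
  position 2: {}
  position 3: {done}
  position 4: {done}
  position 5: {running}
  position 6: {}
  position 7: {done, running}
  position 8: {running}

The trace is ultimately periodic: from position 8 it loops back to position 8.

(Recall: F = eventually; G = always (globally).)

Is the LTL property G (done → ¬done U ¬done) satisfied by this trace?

No

done → ¬done U ¬done must hold at every position from 0 onward. It fails at position 3, so G (done → ¬done U ¬done) is false.
Positions where done holds: 3, 4, 7.
Check ¬done U ¬done at each: 3→fails, 4→fails, 7→fails.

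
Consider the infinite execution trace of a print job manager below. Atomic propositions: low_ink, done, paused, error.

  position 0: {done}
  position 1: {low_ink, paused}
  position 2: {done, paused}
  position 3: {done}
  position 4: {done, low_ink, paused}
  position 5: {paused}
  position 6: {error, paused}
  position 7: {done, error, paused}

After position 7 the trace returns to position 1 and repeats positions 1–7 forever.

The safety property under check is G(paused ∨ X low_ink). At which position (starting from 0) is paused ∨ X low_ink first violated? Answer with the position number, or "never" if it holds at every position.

paused ∨ X low_ink holds at every position 0..7, and those are all the positions the trace ever visits, so the invariant G(paused ∨ X low_ink) is never violated.

never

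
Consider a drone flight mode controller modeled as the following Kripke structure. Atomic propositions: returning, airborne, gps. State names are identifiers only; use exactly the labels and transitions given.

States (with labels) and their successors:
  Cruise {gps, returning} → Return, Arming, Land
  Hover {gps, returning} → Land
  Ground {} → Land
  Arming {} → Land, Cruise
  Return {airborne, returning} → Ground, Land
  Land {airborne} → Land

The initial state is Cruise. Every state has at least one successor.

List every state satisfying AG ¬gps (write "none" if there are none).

States satisfying ¬gps: {Ground, Arming, Return, Land}.
States satisfying AG ¬gps: {Ground, Return, Land}.

{Ground, Return, Land}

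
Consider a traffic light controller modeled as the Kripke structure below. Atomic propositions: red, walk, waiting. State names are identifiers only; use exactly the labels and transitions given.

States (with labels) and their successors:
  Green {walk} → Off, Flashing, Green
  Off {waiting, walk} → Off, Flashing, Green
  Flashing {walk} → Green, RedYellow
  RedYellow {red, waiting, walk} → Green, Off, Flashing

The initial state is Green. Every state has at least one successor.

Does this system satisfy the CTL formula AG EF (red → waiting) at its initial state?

States satisfying EF (red → waiting): {Green, Off, Flashing, RedYellow}.
States satisfying AG EF (red → waiting): {Green, Off, Flashing, RedYellow}.
Every state reachable from Green satisfies EF (red → waiting).
Green ∈ Sat(AG EF (red → waiting)).

Holds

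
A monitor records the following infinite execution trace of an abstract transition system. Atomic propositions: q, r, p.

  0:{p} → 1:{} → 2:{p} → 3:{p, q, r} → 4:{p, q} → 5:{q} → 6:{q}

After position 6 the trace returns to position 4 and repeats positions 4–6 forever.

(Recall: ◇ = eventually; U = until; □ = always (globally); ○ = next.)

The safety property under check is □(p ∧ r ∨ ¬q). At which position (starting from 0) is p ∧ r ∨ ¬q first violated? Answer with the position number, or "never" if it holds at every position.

4

Check p ∧ r ∨ ¬q at each position in order: 0 ✓, 1 ✓, 2 ✓, 3 ✓.
At position 4 the labels are {p, q}, so p ∧ r ∨ ¬q is false there. This is the first violation.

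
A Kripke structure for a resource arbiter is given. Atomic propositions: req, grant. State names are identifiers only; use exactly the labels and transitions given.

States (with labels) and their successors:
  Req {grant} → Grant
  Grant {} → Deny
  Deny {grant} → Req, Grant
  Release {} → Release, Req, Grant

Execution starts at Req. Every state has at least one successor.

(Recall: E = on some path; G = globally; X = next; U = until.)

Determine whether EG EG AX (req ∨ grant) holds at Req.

States satisfying EG AX (req ∨ grant): ∅.
States satisfying EG EG AX (req ∨ grant): ∅.
No suitable path/successor from Req witnesses the formula.
Req ∉ Sat(EG EG AX (req ∨ grant)).

No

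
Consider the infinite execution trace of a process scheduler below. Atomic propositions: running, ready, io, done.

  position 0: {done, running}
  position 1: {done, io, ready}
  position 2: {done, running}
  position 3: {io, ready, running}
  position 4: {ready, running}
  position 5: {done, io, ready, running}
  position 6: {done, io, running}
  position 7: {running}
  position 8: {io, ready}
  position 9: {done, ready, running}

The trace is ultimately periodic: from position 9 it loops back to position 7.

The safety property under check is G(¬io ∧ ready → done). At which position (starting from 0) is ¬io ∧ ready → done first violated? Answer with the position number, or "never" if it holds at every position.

Check ¬io ∧ ready → done at each position in order: 0 ✓, 1 ✓, 2 ✓, 3 ✓.
At position 4 the labels are {ready, running}, so ¬io ∧ ready → done is false there. This is the first violation.

4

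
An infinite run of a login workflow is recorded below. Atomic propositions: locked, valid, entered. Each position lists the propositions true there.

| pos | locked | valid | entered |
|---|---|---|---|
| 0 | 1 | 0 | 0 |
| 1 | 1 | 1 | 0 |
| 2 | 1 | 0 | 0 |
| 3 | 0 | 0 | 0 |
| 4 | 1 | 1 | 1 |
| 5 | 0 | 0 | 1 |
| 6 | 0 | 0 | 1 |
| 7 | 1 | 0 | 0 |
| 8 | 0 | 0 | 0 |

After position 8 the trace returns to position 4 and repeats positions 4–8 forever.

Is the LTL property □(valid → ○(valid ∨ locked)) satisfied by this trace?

valid → ○(valid ∨ locked) must hold at every position from 0 onward. It fails at position 4, so □(valid → ○(valid ∨ locked)) is false.
Positions where valid holds: 1, 4.
Check ○(valid ∨ locked) at each: 1→ok, 4→fails.

Violated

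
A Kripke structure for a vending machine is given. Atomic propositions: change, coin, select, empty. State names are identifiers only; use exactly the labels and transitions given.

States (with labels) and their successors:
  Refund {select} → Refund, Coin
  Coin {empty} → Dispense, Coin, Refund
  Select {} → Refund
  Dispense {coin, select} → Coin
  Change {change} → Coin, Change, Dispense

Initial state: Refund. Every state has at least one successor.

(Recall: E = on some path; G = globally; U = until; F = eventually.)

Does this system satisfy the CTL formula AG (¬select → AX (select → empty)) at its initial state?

States satisfying ¬select → AX (select → empty): {Refund, Dispense}.
States satisfying AG (¬select → AX (select → empty)): ∅.
Coin is reachable from Refund and violates ¬select → AX (select → empty), so AG fails at Refund.
Refund ∉ Sat(AG (¬select → AX (select → empty))).

Violated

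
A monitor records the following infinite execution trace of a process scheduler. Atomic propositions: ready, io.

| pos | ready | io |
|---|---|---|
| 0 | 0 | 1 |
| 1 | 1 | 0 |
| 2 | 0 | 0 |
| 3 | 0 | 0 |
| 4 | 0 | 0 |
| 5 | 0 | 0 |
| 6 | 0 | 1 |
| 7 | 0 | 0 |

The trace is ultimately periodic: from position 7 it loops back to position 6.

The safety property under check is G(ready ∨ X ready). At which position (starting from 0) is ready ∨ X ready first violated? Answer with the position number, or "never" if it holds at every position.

2

Check ready ∨ X ready at each position in order: 0 ✓, 1 ✓.
At position 2 the labels are {} and the next position 3 has {}, so ready ∨ X ready is false there. This is the first violation.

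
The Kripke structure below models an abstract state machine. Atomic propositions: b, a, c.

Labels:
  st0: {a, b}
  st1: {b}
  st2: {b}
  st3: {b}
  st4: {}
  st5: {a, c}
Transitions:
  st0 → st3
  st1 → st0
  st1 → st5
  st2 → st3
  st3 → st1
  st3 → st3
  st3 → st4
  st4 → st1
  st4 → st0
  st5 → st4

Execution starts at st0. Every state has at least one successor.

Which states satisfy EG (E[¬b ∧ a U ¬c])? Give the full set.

{st0, st1, st2, st3, st4, st5}

States satisfying E[¬b ∧ a U ¬c]: {st0, st1, st2, st3, st4, st5}.
States satisfying EG (E[¬b ∧ a U ¬c]): {st0, st1, st2, st3, st4, st5}.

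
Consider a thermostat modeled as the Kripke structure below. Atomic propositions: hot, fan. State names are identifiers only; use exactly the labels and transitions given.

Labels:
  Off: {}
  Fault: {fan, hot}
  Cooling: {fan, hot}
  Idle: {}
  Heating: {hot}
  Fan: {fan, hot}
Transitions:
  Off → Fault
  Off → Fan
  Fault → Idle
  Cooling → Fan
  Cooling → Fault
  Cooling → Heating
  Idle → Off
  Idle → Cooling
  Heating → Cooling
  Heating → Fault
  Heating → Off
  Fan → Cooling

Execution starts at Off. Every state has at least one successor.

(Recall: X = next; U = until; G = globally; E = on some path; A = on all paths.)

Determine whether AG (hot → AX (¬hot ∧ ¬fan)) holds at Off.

States satisfying hot → AX (¬hot ∧ ¬fan): {Off, Fault, Idle}.
States satisfying AG (hot → AX (¬hot ∧ ¬fan)): ∅.
Cooling is reachable from Off and violates hot → AX (¬hot ∧ ¬fan), so AG fails at Off.
Off ∉ Sat(AG (hot → AX (¬hot ∧ ¬fan))).

Does not hold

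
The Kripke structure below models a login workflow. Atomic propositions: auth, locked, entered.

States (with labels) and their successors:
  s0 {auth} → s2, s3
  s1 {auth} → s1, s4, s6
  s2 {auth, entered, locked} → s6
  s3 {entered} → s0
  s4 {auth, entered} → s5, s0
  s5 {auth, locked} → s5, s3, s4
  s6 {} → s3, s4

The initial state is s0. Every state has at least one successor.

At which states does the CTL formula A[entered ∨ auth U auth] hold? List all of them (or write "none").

States satisfying entered ∨ auth: {s0, s1, s2, s3, s4, s5}.
States satisfying auth: {s0, s1, s2, s4, s5}.
States satisfying A[entered ∨ auth U auth]: {s0, s1, s2, s3, s4, s5}.

{s0, s1, s2, s3, s4, s5}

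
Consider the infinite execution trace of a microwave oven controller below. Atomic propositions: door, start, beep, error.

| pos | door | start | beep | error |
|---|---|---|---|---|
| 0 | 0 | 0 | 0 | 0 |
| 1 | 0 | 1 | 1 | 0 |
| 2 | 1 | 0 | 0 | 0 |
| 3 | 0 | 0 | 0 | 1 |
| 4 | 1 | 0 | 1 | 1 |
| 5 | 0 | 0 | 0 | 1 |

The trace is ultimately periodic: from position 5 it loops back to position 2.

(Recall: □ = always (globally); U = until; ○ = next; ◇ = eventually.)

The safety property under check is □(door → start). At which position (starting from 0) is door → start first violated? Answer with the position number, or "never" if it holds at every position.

2

Check door → start at each position in order: 0 ✓, 1 ✓.
At position 2 the labels are {door}, so door → start is false there. This is the first violation.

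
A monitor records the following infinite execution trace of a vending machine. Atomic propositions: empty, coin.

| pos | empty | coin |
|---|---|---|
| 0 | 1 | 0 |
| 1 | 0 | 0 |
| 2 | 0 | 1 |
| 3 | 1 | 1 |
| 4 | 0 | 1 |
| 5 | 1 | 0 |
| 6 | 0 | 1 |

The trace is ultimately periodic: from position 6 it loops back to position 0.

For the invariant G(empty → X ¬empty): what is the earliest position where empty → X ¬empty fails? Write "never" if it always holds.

empty → X ¬empty holds at every position 0..6, and those are all the positions the trace ever visits, so the invariant G(empty → X ¬empty) is never violated.

never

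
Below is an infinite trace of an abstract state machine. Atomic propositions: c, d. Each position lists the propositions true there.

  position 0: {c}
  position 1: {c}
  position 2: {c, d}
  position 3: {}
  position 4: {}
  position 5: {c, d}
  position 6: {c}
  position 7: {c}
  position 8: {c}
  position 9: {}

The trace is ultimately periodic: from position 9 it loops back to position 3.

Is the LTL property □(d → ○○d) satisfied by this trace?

No

d → ○○d must hold at every position from 0 onward. It fails at position 2, so □(d → ○○d) is false.
Positions where d holds: 2, 5.
Check ○○d at each: 2→fails, 5→fails.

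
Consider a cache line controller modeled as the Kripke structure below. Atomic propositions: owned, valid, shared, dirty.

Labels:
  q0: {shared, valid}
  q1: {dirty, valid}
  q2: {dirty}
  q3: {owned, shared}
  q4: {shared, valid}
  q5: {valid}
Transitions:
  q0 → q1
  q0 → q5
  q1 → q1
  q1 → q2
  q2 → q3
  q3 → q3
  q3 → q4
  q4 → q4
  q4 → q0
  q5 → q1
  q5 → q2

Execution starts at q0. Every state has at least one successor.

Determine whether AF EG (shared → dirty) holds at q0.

States satisfying EG (shared → dirty): {q1, q5}.
States satisfying AF EG (shared → dirty): {q0, q1, q5}.
q0 ∈ Sat(AF EG (shared → dirty)).

Yes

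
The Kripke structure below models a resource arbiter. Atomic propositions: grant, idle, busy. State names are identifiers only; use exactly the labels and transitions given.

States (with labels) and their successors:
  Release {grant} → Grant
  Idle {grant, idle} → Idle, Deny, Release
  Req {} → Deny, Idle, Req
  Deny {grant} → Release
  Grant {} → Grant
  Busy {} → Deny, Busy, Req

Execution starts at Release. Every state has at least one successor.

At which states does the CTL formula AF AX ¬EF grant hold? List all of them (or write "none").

{Release, Deny, Grant}

States satisfying AX ¬EF grant: {Release, Grant}.
States satisfying AF AX ¬EF grant: {Release, Deny, Grant}.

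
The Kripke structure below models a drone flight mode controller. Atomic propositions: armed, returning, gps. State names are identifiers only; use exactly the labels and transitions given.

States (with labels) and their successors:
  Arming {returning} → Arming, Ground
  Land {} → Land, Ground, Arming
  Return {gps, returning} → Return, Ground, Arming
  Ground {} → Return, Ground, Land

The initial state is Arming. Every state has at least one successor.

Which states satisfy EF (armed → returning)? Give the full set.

{Arming, Land, Return, Ground}

States satisfying armed → returning: {Arming, Land, Return, Ground}.
States satisfying EF (armed → returning): {Arming, Land, Return, Ground}.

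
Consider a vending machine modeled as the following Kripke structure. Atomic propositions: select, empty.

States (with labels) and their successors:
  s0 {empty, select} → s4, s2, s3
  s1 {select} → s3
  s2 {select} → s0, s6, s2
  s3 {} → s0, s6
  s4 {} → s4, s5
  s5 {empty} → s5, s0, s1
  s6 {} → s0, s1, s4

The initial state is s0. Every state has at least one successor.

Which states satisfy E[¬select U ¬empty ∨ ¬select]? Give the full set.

{s1, s2, s3, s4, s5, s6}

States satisfying ¬select: {s3, s4, s5, s6}.
States satisfying ¬empty ∨ ¬select: {s1, s2, s3, s4, s5, s6}.
States satisfying E[¬select U ¬empty ∨ ¬select]: {s1, s2, s3, s4, s5, s6}.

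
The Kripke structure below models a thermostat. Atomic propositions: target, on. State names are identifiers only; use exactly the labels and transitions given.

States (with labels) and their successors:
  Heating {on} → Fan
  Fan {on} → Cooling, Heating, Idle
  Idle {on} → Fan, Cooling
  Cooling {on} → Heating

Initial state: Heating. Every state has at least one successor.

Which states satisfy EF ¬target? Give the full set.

States satisfying ¬target: {Heating, Fan, Idle, Cooling}.
States satisfying EF ¬target: {Heating, Fan, Idle, Cooling}.

{Heating, Fan, Idle, Cooling}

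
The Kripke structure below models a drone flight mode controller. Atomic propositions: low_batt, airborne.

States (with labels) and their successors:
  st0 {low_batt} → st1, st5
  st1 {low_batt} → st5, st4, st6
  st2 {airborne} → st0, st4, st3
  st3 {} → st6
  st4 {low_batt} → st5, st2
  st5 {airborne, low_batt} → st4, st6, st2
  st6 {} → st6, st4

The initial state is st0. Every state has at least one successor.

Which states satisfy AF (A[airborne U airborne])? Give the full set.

States satisfying A[airborne U airborne]: {st2, st5}.
States satisfying AF (A[airborne U airborne]): {st2, st4, st5}.

{st2, st4, st5}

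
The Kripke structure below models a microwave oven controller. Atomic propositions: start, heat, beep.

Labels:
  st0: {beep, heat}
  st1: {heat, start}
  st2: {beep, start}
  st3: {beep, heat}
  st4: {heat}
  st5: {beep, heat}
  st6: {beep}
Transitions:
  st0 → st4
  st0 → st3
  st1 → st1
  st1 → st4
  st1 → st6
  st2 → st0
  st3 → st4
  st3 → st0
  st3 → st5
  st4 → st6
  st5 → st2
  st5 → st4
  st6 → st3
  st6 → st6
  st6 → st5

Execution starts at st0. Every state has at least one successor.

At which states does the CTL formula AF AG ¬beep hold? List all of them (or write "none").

none

States satisfying AG ¬beep: ∅.
States satisfying AF AG ¬beep: ∅.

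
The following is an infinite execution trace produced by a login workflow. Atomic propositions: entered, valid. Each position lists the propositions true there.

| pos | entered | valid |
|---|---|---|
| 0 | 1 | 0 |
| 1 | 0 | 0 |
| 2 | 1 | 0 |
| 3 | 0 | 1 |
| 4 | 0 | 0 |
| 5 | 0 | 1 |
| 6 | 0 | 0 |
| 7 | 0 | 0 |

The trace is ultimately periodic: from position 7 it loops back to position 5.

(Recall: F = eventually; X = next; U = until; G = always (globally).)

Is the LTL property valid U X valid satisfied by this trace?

Walking from position 0: at position 0, X valid has not yet held and valid fails, so valid U X valid is false.

Does not hold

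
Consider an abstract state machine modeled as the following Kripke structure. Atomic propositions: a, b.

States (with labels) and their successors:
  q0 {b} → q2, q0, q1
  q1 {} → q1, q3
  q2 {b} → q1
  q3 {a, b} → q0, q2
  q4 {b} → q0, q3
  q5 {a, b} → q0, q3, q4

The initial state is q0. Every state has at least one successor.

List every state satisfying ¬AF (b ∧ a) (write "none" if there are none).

States satisfying b ∧ a: {q3, q5}.
States satisfying AF (b ∧ a): {q3, q5}.
States satisfying ¬AF (b ∧ a): {q0, q1, q2, q4}.

{q0, q1, q2, q4}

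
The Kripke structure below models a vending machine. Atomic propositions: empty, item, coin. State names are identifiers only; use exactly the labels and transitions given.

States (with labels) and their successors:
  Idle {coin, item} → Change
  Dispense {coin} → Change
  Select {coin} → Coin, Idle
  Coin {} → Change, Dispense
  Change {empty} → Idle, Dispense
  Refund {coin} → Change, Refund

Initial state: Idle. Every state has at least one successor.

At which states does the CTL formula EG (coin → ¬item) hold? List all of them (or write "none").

States satisfying coin → ¬item: {Dispense, Select, Coin, Change, Refund}.
States satisfying EG (coin → ¬item): {Dispense, Select, Coin, Change, Refund}.

{Dispense, Select, Coin, Change, Refund}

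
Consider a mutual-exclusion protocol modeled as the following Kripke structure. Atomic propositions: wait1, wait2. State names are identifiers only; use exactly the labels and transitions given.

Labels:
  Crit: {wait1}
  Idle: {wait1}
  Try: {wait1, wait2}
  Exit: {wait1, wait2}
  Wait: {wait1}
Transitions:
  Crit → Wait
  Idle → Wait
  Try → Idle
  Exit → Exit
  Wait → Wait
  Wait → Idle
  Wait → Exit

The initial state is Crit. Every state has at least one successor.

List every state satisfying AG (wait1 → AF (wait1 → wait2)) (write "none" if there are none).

{Exit}

States satisfying wait1 → AF (wait1 → wait2): {Try, Exit}.
States satisfying AG (wait1 → AF (wait1 → wait2)): {Exit}.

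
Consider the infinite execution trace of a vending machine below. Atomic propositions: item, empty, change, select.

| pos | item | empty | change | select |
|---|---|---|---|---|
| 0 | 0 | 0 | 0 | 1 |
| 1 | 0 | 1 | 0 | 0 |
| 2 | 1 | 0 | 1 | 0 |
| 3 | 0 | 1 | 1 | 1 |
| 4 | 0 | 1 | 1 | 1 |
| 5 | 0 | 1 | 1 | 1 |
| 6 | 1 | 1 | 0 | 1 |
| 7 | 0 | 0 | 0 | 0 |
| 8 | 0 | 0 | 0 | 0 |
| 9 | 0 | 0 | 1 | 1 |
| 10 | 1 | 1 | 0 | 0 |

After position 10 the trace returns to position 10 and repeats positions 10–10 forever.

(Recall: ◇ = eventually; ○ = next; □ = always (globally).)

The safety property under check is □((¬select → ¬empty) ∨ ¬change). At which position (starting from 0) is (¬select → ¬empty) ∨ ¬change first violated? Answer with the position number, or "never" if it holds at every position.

(¬select → ¬empty) ∨ ¬change holds at every position 0..10, and those are all the positions the trace ever visits, so the invariant □((¬select → ¬empty) ∨ ¬change) is never violated.

never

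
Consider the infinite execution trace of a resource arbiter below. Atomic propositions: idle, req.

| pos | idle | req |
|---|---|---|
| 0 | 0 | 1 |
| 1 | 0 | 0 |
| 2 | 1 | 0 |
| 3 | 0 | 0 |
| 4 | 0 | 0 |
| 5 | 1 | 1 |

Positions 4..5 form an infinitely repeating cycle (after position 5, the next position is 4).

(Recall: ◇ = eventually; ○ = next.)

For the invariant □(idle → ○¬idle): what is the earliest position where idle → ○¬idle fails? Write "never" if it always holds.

never

idle → ○¬idle holds at every position 0..5, and those are all the positions the trace ever visits, so the invariant □(idle → ○¬idle) is never violated.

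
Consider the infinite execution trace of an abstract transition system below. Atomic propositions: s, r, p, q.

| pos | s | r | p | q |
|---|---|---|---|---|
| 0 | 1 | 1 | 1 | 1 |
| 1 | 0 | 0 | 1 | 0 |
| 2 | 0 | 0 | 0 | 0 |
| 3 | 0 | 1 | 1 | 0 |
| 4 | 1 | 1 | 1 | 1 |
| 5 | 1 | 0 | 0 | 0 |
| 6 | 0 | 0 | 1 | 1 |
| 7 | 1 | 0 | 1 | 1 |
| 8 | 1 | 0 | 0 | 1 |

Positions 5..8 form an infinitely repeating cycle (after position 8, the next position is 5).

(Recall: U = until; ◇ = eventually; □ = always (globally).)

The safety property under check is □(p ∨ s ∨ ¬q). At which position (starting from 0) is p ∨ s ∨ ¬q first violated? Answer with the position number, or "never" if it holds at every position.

never

p ∨ s ∨ ¬q holds at every position 0..8, and those are all the positions the trace ever visits, so the invariant □(p ∨ s ∨ ¬q) is never violated.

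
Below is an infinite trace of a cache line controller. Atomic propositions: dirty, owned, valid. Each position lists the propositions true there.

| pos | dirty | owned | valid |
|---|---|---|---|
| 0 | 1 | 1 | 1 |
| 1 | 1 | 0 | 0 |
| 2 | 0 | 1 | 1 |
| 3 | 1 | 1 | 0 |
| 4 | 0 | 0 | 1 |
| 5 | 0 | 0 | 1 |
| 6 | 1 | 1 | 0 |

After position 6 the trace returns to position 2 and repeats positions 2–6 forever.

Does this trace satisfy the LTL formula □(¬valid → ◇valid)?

¬valid → ◇valid holds at every position 0..6, and those are all positions ever visited, so □(¬valid → ◇valid) holds.
Positions where ¬valid holds: 1, 3, 6.
Check ◇valid at each: 1→ok, 3→ok, 6→ok.

Yes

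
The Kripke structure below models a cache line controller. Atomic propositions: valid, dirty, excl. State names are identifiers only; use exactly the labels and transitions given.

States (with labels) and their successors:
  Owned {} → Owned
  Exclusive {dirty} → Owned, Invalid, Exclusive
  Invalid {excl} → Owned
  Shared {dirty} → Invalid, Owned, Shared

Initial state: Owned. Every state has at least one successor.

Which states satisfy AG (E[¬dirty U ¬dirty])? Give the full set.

States satisfying E[¬dirty U ¬dirty]: {Owned, Invalid}.
States satisfying AG (E[¬dirty U ¬dirty]): {Owned, Invalid}.

{Owned, Invalid}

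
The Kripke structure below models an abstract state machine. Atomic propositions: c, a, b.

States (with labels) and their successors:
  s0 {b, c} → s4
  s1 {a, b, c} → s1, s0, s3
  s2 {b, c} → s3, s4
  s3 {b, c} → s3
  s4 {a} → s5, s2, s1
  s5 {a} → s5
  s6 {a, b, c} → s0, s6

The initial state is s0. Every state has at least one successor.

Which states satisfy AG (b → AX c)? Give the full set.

{s3, s5}

States satisfying b → AX c: {s1, s3, s4, s5, s6}.
States satisfying AG (b → AX c): {s3, s5}.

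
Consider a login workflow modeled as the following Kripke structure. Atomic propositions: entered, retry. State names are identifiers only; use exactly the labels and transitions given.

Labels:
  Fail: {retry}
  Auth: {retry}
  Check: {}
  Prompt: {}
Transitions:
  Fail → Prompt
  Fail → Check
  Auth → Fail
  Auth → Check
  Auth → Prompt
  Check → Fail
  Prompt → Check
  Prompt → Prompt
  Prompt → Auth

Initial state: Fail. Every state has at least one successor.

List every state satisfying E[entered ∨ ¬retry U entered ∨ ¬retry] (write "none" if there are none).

States satisfying entered ∨ ¬retry: {Check, Prompt}.
States satisfying E[entered ∨ ¬retry U entered ∨ ¬retry]: {Check, Prompt}.

{Check, Prompt}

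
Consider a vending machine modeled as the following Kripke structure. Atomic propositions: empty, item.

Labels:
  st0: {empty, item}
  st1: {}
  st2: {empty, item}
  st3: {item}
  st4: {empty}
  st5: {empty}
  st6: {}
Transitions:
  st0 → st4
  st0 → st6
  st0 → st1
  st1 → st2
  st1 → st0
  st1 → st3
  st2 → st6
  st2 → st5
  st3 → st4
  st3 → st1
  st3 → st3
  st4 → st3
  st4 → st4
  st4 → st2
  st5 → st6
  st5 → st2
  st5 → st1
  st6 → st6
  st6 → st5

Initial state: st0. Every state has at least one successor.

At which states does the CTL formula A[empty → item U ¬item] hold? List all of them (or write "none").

{st0, st1, st2, st4, st5, st6}

States satisfying empty → item: {st0, st1, st2, st3, st6}.
States satisfying ¬item: {st1, st4, st5, st6}.
States satisfying A[empty → item U ¬item]: {st0, st1, st2, st4, st5, st6}.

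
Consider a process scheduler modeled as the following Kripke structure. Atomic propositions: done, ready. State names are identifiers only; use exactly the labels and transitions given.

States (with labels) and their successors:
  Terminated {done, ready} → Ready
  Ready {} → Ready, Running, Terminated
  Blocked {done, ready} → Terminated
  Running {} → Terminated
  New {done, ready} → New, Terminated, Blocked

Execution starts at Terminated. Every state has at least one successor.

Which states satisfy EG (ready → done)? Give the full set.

{Terminated, Ready, Blocked, Running, New}

States satisfying ready → done: {Terminated, Ready, Blocked, Running, New}.
States satisfying EG (ready → done): {Terminated, Ready, Blocked, Running, New}.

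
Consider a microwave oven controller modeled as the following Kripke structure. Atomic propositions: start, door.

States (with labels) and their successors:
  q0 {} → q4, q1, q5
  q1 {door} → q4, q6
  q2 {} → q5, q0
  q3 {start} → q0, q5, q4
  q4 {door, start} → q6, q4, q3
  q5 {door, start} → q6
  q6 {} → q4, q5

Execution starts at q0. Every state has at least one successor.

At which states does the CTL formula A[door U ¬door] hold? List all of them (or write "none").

{q0, q2, q3, q5, q6}

States satisfying door: {q1, q4, q5}.
States satisfying ¬door: {q0, q2, q3, q6}.
States satisfying A[door U ¬door]: {q0, q2, q3, q5, q6}.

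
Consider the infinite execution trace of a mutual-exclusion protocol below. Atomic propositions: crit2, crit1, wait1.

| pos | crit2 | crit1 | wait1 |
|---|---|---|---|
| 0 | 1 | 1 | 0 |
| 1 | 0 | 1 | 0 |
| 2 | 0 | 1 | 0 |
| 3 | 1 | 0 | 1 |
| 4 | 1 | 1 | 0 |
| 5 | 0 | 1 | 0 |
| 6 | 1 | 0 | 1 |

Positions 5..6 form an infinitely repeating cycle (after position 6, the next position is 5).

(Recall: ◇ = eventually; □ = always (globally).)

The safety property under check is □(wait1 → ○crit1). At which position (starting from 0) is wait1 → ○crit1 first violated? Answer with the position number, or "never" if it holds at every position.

never

wait1 → ○crit1 holds at every position 0..6, and those are all the positions the trace ever visits, so the invariant □(wait1 → ○crit1) is never violated.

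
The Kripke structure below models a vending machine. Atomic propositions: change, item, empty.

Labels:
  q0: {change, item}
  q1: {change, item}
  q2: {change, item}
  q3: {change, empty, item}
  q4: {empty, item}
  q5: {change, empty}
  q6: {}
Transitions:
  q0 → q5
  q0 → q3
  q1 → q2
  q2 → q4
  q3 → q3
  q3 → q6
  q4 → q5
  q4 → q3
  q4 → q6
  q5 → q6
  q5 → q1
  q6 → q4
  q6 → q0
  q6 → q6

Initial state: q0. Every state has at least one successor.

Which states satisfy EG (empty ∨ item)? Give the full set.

{q0, q1, q2, q3, q4, q5}

States satisfying empty ∨ item: {q0, q1, q2, q3, q4, q5}.
States satisfying EG (empty ∨ item): {q0, q1, q2, q3, q4, q5}.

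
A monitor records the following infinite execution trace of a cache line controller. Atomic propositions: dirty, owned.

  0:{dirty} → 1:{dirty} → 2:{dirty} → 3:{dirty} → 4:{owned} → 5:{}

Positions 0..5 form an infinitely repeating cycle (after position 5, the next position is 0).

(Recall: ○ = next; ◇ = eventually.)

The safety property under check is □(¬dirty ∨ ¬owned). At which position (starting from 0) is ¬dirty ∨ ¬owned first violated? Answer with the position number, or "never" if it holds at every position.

never

¬dirty ∨ ¬owned holds at every position 0..5, and those are all the positions the trace ever visits, so the invariant □(¬dirty ∨ ¬owned) is never violated.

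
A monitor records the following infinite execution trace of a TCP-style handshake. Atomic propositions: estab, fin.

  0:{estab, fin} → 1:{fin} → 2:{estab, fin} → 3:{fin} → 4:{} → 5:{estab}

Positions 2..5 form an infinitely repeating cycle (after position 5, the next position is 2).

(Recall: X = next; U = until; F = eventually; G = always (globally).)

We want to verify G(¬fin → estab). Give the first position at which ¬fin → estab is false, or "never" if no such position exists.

4

Check ¬fin → estab at each position in order: 0 ✓, 1 ✓, 2 ✓, 3 ✓.
At position 4 the labels are {}, so ¬fin → estab is false there. This is the first violation.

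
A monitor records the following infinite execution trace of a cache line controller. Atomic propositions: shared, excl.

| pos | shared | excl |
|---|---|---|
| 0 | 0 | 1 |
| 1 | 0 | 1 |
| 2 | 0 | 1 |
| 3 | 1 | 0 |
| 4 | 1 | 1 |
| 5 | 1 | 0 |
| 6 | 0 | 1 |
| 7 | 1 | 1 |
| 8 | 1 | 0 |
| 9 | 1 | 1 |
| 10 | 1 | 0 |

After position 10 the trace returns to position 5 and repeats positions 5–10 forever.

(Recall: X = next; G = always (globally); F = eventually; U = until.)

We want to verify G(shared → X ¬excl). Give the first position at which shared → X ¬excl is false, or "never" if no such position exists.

3

Check shared → X ¬excl at each position in order: 0 ✓, 1 ✓, 2 ✓.
At position 3 the labels are {shared} and the next position 4 has {excl, shared}, so shared → X ¬excl is false there. This is the first violation.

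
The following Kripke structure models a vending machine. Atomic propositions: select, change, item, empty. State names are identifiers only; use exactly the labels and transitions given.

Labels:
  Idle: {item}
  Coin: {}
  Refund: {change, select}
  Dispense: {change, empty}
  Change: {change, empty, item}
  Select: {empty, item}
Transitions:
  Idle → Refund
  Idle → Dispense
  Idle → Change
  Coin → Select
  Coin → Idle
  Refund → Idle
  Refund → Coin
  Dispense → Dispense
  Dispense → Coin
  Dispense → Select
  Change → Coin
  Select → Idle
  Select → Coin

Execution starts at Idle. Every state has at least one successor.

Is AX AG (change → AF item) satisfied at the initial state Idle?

States satisfying AG (change → AF item): ∅.
States satisfying AX AG (change → AF item): ∅.
Idle ∉ Sat(AX AG (change → AF item)).

Violated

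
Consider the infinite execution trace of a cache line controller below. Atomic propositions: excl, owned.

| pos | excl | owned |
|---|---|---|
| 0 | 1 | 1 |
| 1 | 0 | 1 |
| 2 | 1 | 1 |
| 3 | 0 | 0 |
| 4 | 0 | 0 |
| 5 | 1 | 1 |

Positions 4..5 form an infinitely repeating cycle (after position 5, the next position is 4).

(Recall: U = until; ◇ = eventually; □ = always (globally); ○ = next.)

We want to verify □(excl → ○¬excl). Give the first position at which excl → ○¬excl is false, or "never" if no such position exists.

excl → ○¬excl holds at every position 0..5, and those are all the positions the trace ever visits, so the invariant □(excl → ○¬excl) is never violated.

never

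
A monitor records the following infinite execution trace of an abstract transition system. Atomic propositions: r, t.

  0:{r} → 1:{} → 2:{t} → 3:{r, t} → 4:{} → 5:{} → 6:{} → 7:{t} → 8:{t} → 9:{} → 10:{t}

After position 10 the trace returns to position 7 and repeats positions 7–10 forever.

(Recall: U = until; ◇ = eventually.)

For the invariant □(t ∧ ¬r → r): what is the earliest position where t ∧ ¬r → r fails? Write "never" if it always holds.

2

Check t ∧ ¬r → r at each position in order: 0 ✓, 1 ✓.
At position 2 the labels are {t}, so t ∧ ¬r → r is false there. This is the first violation.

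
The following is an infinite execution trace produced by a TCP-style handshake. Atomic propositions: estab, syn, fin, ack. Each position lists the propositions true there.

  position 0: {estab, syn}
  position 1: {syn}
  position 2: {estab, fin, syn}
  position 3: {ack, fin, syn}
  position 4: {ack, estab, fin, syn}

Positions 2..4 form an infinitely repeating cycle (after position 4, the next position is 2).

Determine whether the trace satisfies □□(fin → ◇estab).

□(fin → ◇estab) holds at every position 0..4, and those are all positions ever visited, so □□(fin → ◇estab) holds.

Holds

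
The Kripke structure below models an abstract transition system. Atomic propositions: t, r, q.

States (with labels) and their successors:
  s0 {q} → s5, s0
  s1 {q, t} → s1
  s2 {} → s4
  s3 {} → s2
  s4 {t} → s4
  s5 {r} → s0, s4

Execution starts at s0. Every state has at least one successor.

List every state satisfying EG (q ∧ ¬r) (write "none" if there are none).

{s0, s1}

States satisfying q ∧ ¬r: {s0, s1}.
States satisfying EG (q ∧ ¬r): {s0, s1}.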